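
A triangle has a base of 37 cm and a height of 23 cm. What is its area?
Area = (1/2) * base * height
Area = (1/2) * 37 * 23
Area = 425.50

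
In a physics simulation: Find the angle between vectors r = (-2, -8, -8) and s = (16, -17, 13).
r·s = 0, |r|² = 132, |s|² = 714
cos θ = 0/√94248 ≈ 0.0
θ ≈ 90.0°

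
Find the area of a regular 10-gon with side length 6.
For a regular 10-gon with side length s = 6:
Apothem a = s / (2*tan(pi/10)) = 6 / (2*tan(pi/10)) ≈ 9.2331
Perimeter P = 10 * 6 = 60
Area = (1/2) * P * a = (1/2) * 60 * 9.2331 = 276.99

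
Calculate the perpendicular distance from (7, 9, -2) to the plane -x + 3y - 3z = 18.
d = |(-1)(7) + 3(9) + (-3)(-2) - (18)| / √((-1)² + 3² + (-3)²) = 8/√19 = 1.835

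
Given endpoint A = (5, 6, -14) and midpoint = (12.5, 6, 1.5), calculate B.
B = (2×12.5 - 5, 2×6 - 6, 2×1.5 - (-14)) = (20, 6, 17)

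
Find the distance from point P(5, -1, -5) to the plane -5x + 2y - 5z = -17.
d = |(-5)(5) + 2(-1) + (-5)(-5) - (-17)| / √((-5)² + 2² + (-5)²) = 15/√54 = 2.041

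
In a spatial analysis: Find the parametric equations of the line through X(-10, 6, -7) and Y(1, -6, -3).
Direction vector d = Y - X = (11, -12, 4)
x = -10 + 11t, y = 6 - 12t, z = -7 + 4t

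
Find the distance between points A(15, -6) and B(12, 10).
Using the distance formula: d = sqrt((x₂-x₁)² + (y₂-y₁)²)
dx = 12 - 15 = -3
dy = 10 - (-6) = 16
d = sqrt((-3)² + 16²) = sqrt(9 + 256) = sqrt(265) = 16.28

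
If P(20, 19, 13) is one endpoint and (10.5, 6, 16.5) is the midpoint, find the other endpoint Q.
Q = (2×10.5 - 20, 2×6 - 19, 2×16.5 - 13) = (1, -7, 20)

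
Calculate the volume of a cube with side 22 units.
Volume = s³
Volume = 22³
Volume = 10648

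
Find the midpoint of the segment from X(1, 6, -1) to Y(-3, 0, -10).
Midpoint = ((1-3)/2, (6+0)/2, (-1-10)/2) = (-1, 3, -5.5)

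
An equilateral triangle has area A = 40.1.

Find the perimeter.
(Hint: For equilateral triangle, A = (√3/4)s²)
A = (√3/4)s²  →  s² = 4A/√3 = 4·40.1/√3 = 92.607
s = 9.62325
Perimeter = 3s = 28.87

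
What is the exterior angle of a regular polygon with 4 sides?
Exterior angle of a regular n-gon = 360/n
Exterior angle = 360/4
Exterior angle = 90 degrees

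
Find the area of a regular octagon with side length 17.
For a regular 8-gon with side length s = 17:
Apothem a = s / (2*tan(pi/8)) = 17 / (2*tan(pi/8)) ≈ 20.52082
Perimeter P = 8 * 17 = 136
Area = (1/2) * P * a = (1/2) * 136 * 20.52082 = 1395.42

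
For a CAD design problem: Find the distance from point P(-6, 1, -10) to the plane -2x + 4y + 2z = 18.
d = |(-2)(-6) + 4(1) + 2(-10) - (18)| / √((-2)² + 4² + 2²) = 22/√24 = 4.491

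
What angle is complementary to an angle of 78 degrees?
Complementary angles sum to 90 degrees.
Other angle = 90 - 78
Other angle = 12 degrees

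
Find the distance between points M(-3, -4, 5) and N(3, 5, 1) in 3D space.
d = √[(6)² + (9)² + (-4)²] = √133 = 11.53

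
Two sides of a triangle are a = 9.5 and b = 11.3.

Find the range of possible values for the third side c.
By the triangle inequality: |a - b| < c < a + b
|9.5 - 11.3| < c < 9.5 + 11.3
1.8 < c < 20.8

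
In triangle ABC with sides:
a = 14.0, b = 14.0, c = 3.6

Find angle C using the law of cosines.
cos(C) = (a² + b² - c²)/(2ab)
cos(C) = (14.0² + 14.0² - 3.6²)/(2·14.0·14.0) = 379.04/392 = 0.966939
C = arccos(0.966939) = 14.77°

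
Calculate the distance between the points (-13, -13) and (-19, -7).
Using the distance formula: d = sqrt((x₂-x₁)² + (y₂-y₁)²)
dx = (-19) - (-13) = -6
dy = (-7) - (-13) = 6
d = sqrt((-6)² + 6²) = sqrt(36 + 36) = sqrt(72) = 8.49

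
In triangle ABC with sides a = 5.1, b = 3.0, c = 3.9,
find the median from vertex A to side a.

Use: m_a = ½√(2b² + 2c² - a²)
m_a = ½√(2·3.0² + 2·3.9² - 5.1²)
m_a = ½√(18 + 30.42 - 26.01) = ½√22.41 = 2.367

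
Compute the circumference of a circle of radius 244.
Circumference = 2 * pi * r
Circumference = 2 * pi * 244
Circumference = 1533.10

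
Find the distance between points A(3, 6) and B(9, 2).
Using the distance formula: d = sqrt((x₂-x₁)² + (y₂-y₁)²)
dx = 9 - 3 = 6
dy = 2 - 6 = -4
d = sqrt(6² + (-4)²) = sqrt(36 + 16) = sqrt(52) = 7.21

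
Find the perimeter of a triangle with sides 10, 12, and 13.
Perimeter = sum of all sides
Perimeter = 10 + 12 + 13
Perimeter = 35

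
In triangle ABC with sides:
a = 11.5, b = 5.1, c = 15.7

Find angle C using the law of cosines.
cos(C) = (a² + b² - c²)/(2ab)
cos(C) = (11.5² + 5.1² - 15.7²)/(2·11.5·5.1) = -88.23/117.3 = -0.752174
C = arccos(-0.752174) = 138.8°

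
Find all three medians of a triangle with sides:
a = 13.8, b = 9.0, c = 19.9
Using m_x = ½√(2y² + 2z² - x²):
m_a = ½√(2·9.0² + 2·19.9² - 13.8²) = ½√763.58 = 13.82
m_b = ½√(2·13.8² + 2·19.9² - 9.0²) = ½√1091.9 = 16.52
m_c = ½√(2·13.8² + 2·9.0² - 19.9²) = ½√146.87 = 6.059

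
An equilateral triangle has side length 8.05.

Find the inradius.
For an equilateral triangle, r = s/(2√3) where s is the side.
r = 8.05/(2√3) = 8.05/3.464102 = 2.324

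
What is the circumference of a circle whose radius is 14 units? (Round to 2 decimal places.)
Circumference = 2 * pi * r
Circumference = 2 * pi * 14
Circumference = 87.96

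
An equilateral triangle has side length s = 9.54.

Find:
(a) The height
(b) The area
(a) Height h = s·√3/2 = 9.54·√3/2 = 8.262
(b) Area = (√3/4)·s² = (√3/4)·9.54² = (√3/4)·91.0116 = 39.41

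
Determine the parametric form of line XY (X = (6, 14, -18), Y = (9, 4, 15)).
Direction vector d = Y - X = (3, -10, 33)
x = 6 + 3t, y = 14 - 10t, z = -18 + 33t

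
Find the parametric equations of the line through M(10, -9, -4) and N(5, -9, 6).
Direction vector d = N - M = (-5, 0, 10)
x = 10 - 5t, y = -9, z = -4 + 10t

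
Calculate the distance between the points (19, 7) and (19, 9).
Using the distance formula: d = sqrt((x₂-x₁)² + (y₂-y₁)²)
dx = 19 - 19 = 0
dy = 9 - 7 = 2
d = sqrt(0² + 2²) = sqrt(0 + 4) = sqrt(4) = 2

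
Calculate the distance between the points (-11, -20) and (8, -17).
Using the distance formula: d = sqrt((x₂-x₁)² + (y₂-y₁)²)
dx = 8 - (-11) = 19
dy = (-17) - (-20) = 3
d = sqrt(19² + 3²) = sqrt(361 + 9) = sqrt(370) = 19.24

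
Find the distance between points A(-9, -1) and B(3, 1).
Using the distance formula: d = sqrt((x₂-x₁)² + (y₂-y₁)²)
dx = 3 - (-9) = 12
dy = 1 - (-1) = 2
d = sqrt(12² + 2²) = sqrt(144 + 4) = sqrt(148) = 12.17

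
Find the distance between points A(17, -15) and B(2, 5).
Using the distance formula: d = sqrt((x₂-x₁)² + (y₂-y₁)²)
dx = 2 - 17 = -15
dy = 5 - (-15) = 20
d = sqrt((-15)² + 20²) = sqrt(225 + 400) = sqrt(625) = 25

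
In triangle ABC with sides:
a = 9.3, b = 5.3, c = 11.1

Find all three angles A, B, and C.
By the law of cosines:
cos(A) = (b² + c² - a²)/(2bc) = 0.550824  →  A = 56.58°
cos(B) = (a² + c² - b²)/(2ac) = 0.879638  →  B = 28.4°
cos(C) = (a² + b² - c²)/(2ab) = -0.087543  →  C = 95.02°
Check: A + B + C = 180.0° ✓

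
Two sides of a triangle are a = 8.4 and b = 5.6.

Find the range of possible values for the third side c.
By the triangle inequality: |a - b| < c < a + b
|8.4 - 5.6| < c < 8.4 + 5.6
2.8 < c < 14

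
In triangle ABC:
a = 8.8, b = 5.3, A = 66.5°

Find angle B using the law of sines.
sin(B)/b = sin(A)/a
sin(B) = b·sin(A)/a = 5.3·sin(66.5°)/8.8 = 0.552320
B = arcsin(0.552320) = 33.53°  (b ≤ a, so B ≤ A and the acute solution is unique)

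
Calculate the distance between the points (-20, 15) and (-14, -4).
Using the distance formula: d = sqrt((x₂-x₁)² + (y₂-y₁)²)
dx = (-14) - (-20) = 6
dy = (-4) - 15 = -19
d = sqrt(6² + (-19)²) = sqrt(36 + 361) = sqrt(397) = 19.92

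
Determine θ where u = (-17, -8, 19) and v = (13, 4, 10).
u·v = -63, |u|² = 714, |v|² = 285
cos θ = -63/√203490 ≈ -0.1397
θ ≈ 98.03°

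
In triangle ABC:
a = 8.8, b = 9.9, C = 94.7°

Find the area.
Using A = ½ab·sin(C):
A = ½·8.8·9.9·sin(94.7°) = ½·87.12·0.996637 = 43.41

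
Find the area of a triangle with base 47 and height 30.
Area = (1/2) * base * height
Area = (1/2) * 47 * 30
Area = 705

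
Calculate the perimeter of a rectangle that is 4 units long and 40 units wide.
Perimeter = 2 * (length + width)
Perimeter = 2 * (4 + 40)
Perimeter = 2 * 44
Perimeter = 88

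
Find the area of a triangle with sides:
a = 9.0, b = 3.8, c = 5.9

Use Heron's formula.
s = (a+b+c)/2 = (9.0+3.8+5.9)/2 = 9.35
A = √(s(s-a)(s-b)(s-c)) = √(9.35·0.35·5.55·3.45)
A = √62.6602 = 7.916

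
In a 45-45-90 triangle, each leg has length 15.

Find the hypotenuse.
Hypotenuse = 15√2 = 21.21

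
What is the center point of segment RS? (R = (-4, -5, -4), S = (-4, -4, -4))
Midpoint = ((-4-4)/2, (-5-4)/2, (-4-4)/2) = (-4, -4.5, -4)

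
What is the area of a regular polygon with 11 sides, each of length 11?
For a regular 11-gon with side length s = 11:
Apothem a = s / (2*tan(pi/11)) = 11 / (2*tan(pi/11)) ≈ 18.7313
Perimeter P = 11 * 11 = 121
Area = (1/2) * P * a = (1/2) * 121 * 18.7313 = 1133.24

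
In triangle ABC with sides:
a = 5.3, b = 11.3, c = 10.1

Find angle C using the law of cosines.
cos(C) = (a² + b² - c²)/(2ab)
cos(C) = (5.3² + 11.3² - 10.1²)/(2·5.3·11.3) = 53.77/119.78 = 0.448906
C = arccos(0.448906) = 63.33°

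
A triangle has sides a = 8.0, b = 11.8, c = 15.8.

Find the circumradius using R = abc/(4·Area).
s = (a+b+c)/2 = 17.8
Area = √(s(s-a)(s-b)(s-c)) = √(17.8·9.8·6·2) = 45.7524
R = abc/(4·Area) = (8.0·11.8·15.8)/(4·45.7524) = 1491.52/183.0096 = 8.15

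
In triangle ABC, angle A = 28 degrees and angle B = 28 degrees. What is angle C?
Sum of angles in a triangle = 180 degrees
Third angle = 180 - 28 - 28
Third angle = 124 degrees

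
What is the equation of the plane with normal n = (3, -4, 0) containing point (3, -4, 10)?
d = n·P = (3)(3) + (-4)(-4) + (0)(10) = 25
Plane: 3x - 4y = 25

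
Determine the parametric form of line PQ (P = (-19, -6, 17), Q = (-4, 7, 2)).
Direction vector d = Q - P = (15, 13, -15)
x = -19 + 15t, y = -6 + 13t, z = 17 - 15t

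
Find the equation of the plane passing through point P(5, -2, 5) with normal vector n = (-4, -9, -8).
d = n·P = (-4)(5) + (-9)(-2) + (-8)(5) = -42
Plane: -4x - 9y - 8z = -42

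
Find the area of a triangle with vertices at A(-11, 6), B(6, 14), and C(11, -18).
Using the coordinate formula: Area = (1/2)|x₁(y₂-y₃) + x₂(y₃-y₁) + x₃(y₁-y₂)|
Area = (1/2)|(-11)(14-(-18)) + 6((-18)-6) + 11(6-14)|
Area = (1/2)|(-11)*32 + 6*(-24) + 11*(-8)|
Area = (1/2)|(-352) + (-144) + (-88)|
Area = (1/2)*584 = 292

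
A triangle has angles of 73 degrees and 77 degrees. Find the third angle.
Sum of angles in a triangle = 180 degrees
Third angle = 180 - 73 - 77
Third angle = 30 degrees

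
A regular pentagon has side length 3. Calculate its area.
For a regular 5-gon with side length s = 3:
Apothem a = s / (2*tan(pi/5)) = 3 / (2*tan(pi/5)) ≈ 2.0646
Perimeter P = 5 * 3 = 15
Area = (1/2) * P * a = (1/2) * 15 * 2.0646 = 15.48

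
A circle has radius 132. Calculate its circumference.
Circumference = 2 * pi * r
Circumference = 2 * pi * 132
Circumference = 829.38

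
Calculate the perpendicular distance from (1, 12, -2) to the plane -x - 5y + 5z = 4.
d = |(-1)(1) + (-5)(12) + 5(-2) - (4)| / √((-1)² + (-5)² + 5²) = 75/√51 = 10.5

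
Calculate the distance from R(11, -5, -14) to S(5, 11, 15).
d = √[(-6)² + (16)² + (29)²] = √1133 = 33.66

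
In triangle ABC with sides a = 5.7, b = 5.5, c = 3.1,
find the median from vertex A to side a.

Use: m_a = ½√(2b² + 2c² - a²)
m_a = ½√(2·5.5² + 2·3.1² - 5.7²)
m_a = ½√(60.5 + 19.22 - 32.49) = ½√47.23 = 3.436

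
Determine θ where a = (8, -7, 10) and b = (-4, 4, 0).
a·b = -60, |a|² = 213, |b|² = 32
cos θ = -60/√6816 ≈ -0.7268
θ ≈ 136.6°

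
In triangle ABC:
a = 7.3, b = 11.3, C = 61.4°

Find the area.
Using A = ½ab·sin(C):
A = ½·7.3·11.3·sin(61.4°) = ½·82.49·0.877983 = 36.21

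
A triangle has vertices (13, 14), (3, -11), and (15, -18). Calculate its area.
Using the coordinate formula: Area = (1/2)|x₁(y₂-y₃) + x₂(y₃-y₁) + x₃(y₁-y₂)|
Area = (1/2)|13((-11)-(-18)) + 3((-18)-14) + 15(14-(-11))|
Area = (1/2)|13*7 + 3*(-32) + 15*25|
Area = (1/2)|91 + (-96) + 375|
Area = (1/2)*370 = 185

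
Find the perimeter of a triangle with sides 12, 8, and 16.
Perimeter = sum of all sides
Perimeter = 12 + 8 + 16
Perimeter = 36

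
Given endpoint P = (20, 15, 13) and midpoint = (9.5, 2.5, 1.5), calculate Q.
Q = (2×9.5 - 20, 2×2.5 - 15, 2×1.5 - 13) = (-1, -10, -10)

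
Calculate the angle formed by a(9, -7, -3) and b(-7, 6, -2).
a·b = -99, |a|² = 139, |b|² = 89
cos θ = -99/√12371 ≈ -0.8901
θ ≈ 152.9°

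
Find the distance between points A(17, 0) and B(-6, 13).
Using the distance formula: d = sqrt((x₂-x₁)² + (y₂-y₁)²)
dx = (-6) - 17 = -23
dy = 13 - 0 = 13
d = sqrt((-23)² + 13²) = sqrt(529 + 169) = sqrt(698) = 26.42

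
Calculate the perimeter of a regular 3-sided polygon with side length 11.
Perimeter = number of sides * side length
Perimeter = 3 * 11
Perimeter = 33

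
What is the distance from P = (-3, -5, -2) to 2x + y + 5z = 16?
d = |2(-3) + 1(-5) + 5(-2) - (16)| / √(2² + 1² + 5²) = 37/√30 = 6.755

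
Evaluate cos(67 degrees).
cos(67 degrees) = 0.3907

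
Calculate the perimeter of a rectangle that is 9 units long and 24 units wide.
Perimeter = 2 * (length + width)
Perimeter = 2 * (9 + 24)
Perimeter = 2 * 33
Perimeter = 66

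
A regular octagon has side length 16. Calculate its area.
For a regular 8-gon with side length s = 16:
Apothem a = s / (2*tan(pi/8)) = 16 / (2*tan(pi/8)) ≈ 19.3137
Perimeter P = 8 * 16 = 128
Area = (1/2) * P * a = (1/2) * 128 * 19.3137 = 1236.08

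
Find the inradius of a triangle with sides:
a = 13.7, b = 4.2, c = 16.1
s = (a+b+c)/2 = (13.7+4.2+16.1)/2 = 17
Area = √(s(s-a)(s-b)(s-c)) = √(17·3.3·12.8·0.9) = 25.4219
r = Area/s = 25.4219/17 = 1.495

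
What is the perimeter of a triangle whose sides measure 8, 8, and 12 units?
Perimeter = sum of all sides
Perimeter = 8 + 8 + 12
Perimeter = 28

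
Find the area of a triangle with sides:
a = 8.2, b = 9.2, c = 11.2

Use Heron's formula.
s = (a+b+c)/2 = (8.2+9.2+11.2)/2 = 14.3
A = √(s(s-a)(s-b)(s-c)) = √(14.3·6.1·5.1·3.1)
A = √1379.11 = 37.14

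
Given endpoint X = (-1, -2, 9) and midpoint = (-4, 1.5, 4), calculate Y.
Y = (2×(-4) - (-1), 2×1.5 - (-2), 2×4 - 9) = (-7, 5, -1)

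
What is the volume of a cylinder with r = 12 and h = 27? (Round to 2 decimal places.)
Volume = pi * r² * h
Volume = pi * 12² * 27
Volume = pi * 144 * 27
Volume = pi * 3888
Volume = 12214.51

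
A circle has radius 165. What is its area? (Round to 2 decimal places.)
Area = pi * r²
Area = pi * 165²
Area = pi * 27225
Area = 85529.86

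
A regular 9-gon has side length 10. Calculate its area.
For a regular 9-gon with side length s = 10:
Apothem a = s / (2*tan(pi/9)) = 10 / (2*tan(pi/9)) ≈ 13.7374
Perimeter P = 9 * 10 = 90
Area = (1/2) * P * a = (1/2) * 90 * 13.7374 = 618.18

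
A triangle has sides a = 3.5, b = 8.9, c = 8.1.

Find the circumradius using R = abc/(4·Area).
s = (a+b+c)/2 = 10.25
Area = √(s(s-a)(s-b)(s-c)) = √(10.25·6.75·1.35·2.15) = 14.171
R = abc/(4·Area) = (3.5·8.9·8.1)/(4·14.171) = 252.315/56.684 = 4.451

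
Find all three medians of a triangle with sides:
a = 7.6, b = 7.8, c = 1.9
Using m_x = ½√(2y² + 2z² - x²):
m_a = ½√(2·7.8² + 2·1.9² - 7.6²) = ½√71.14 = 4.217
m_b = ½√(2·7.6² + 2·1.9² - 7.8²) = ½√61.9 = 3.934
m_c = ½√(2·7.6² + 2·7.8² - 1.9²) = ½√233.59 = 7.642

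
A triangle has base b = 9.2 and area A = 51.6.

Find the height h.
A = ½bh  →  h = 2A/b
h = 2·51.6/9.2 = 11.22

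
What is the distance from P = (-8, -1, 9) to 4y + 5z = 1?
d = |0(-8) + 4(-1) + 5(9) - (1)| / √(0² + 4² + 5²) = 40/√41 = 6.247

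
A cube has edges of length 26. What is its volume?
Volume = s³
Volume = 26³
Volume = 17576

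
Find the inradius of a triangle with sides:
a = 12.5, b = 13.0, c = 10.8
s = (a+b+c)/2 = (12.5+13.0+10.8)/2 = 18.15
Area = √(s(s-a)(s-b)(s-c)) = √(18.15·5.65·5.15·7.35) = 62.3031
r = Area/s = 62.3031/18.15 = 3.433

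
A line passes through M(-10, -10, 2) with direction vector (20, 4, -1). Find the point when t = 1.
P(1) = (-10 + 20(1), -10 + 4(1), 2 + (-1)(1)) = (10, -6, 1)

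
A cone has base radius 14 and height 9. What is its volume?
Volume = (1/3) * pi * r² * h
Volume = (1/3) * pi * 14² * 9
Volume = (1/3) * pi * 196 * 9
Volume = (1/3) * pi * 1764
Volume = 1847.26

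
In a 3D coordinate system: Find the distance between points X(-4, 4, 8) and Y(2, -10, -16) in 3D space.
d = √[(6)² + (-14)² + (-24)²] = √808 = 28.43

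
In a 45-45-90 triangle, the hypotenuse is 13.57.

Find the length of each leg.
In a 45-45-90 triangle, hypotenuse = leg·√2  →  leg = hypotenuse/√2
leg = 13.57/√2 = 9.595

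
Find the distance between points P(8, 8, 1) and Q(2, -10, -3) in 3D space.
d = √[(-6)² + (-18)² + (-4)²] = √376 = 19.39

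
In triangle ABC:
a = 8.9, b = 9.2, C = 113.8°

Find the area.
Using A = ½ab·sin(C):
A = ½·8.9·9.2·sin(113.8°) = ½·81.88·0.914960 = 37.46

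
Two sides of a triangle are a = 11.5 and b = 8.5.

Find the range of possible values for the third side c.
By the triangle inequality: |a - b| < c < a + b
|11.5 - 8.5| < c < 11.5 + 8.5
3 < c < 20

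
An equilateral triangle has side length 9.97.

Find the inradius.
For an equilateral triangle, r = s/(2√3) where s is the side.
r = 9.97/(2√3) = 9.97/3.464102 = 2.878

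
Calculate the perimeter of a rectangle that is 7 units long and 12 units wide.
Perimeter = 2 * (length + width)
Perimeter = 2 * (7 + 12)
Perimeter = 2 * 19
Perimeter = 38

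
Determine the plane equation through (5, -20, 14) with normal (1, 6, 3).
d = n·P = (1)(5) + (6)(-20) + (3)(14) = -73
Plane: x + 6y + 3z = -73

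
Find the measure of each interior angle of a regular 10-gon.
Interior angle of a regular n-gon = (n-2)*180/n
Interior angle = (10-2)*180/10
Interior angle = 8*180/10
Interior angle = 1440/10
Interior angle = 144 degrees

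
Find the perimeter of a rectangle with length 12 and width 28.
Perimeter = 2 * (length + width)
Perimeter = 2 * (12 + 28)
Perimeter = 2 * 40
Perimeter = 80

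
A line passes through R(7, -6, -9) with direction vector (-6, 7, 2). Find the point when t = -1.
P(-1) = (7 + (-6)(-1), -6 + 7(-1), -9 + 2(-1)) = (13, -13, -11)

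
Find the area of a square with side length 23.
Area = s²
Area = 23²
Area = 529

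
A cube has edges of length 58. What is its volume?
Volume = s³
Volume = 58³
Volume = 195112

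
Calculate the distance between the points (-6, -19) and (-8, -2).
Using the distance formula: d = sqrt((x₂-x₁)² + (y₂-y₁)²)
dx = (-8) - (-6) = -2
dy = (-2) - (-19) = 17
d = sqrt((-2)² + 17²) = sqrt(4 + 289) = sqrt(293) = 17.12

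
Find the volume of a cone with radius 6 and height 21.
Volume = (1/3) * pi * r² * h
Volume = (1/3) * pi * 6² * 21
Volume = (1/3) * pi * 36 * 21
Volume = (1/3) * pi * 756
Volume = 791.68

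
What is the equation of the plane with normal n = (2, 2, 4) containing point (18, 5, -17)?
d = n·P = (2)(18) + (2)(5) + (4)(-17) = -22
Plane: 2x + 2y + 4z = -22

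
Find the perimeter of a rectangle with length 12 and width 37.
Perimeter = 2 * (length + width)
Perimeter = 2 * (12 + 37)
Perimeter = 2 * 49
Perimeter = 98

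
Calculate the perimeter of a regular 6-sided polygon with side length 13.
Perimeter = number of sides * side length
Perimeter = 6 * 13
Perimeter = 78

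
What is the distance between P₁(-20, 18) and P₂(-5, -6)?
Using the distance formula: d = sqrt((x₂-x₁)² + (y₂-y₁)²)
dx = (-5) - (-20) = 15
dy = (-6) - 18 = -24
d = sqrt(15² + (-24)²) = sqrt(225 + 576) = sqrt(801) = 28.30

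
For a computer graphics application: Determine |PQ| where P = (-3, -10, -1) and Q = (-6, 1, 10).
d = √[(-3)² + (11)² + (11)²] = √251 = 15.84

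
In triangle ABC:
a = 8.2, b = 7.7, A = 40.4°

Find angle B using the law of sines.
sin(B)/b = sin(A)/a
sin(B) = b·sin(A)/a = 7.7·sin(40.4°)/8.2 = 0.608600
B = arcsin(0.608600) = 37.49°  (b ≤ a, so B ≤ A and the acute solution is unique)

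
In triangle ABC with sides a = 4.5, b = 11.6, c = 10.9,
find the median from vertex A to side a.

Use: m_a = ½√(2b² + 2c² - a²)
m_a = ½√(2·11.6² + 2·10.9² - 4.5²)
m_a = ½√(269.12 + 237.62 - 20.25) = ½√486.49 = 11.03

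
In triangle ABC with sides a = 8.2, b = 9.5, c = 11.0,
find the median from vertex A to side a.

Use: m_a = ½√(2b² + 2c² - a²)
m_a = ½√(2·9.5² + 2·11.0² - 8.2²)
m_a = ½√(180.5 + 242 - 67.24) = ½√355.26 = 9.424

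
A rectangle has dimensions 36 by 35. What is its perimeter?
Perimeter = 2 * (length + width)
Perimeter = 2 * (36 + 35)
Perimeter = 2 * 71
Perimeter = 142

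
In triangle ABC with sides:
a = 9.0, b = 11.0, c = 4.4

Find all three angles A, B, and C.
By the law of cosines:
cos(A) = (b² + c² - a²)/(2bc) = 0.613223  →  A = 52.18°
cos(B) = (a² + c² - b²)/(2ac) = -0.260606  →  B = 105.1°
cos(C) = (a² + b² - c²)/(2ab) = 0.922424  →  C = 22.72°
Check: A + B + C = 180.0° ✓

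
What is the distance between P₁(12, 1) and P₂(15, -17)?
Using the distance formula: d = sqrt((x₂-x₁)² + (y₂-y₁)²)
dx = 15 - 12 = 3
dy = (-17) - 1 = -18
d = sqrt(3² + (-18)²) = sqrt(9 + 324) = sqrt(333) = 18.25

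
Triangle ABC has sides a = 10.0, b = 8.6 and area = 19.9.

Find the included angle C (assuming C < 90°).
Area = ½ab·sin(C)  →  sin(C) = 2·Area/(ab)
sin(C) = 2·19.9/(10.0·8.6) = 0.462791
C = arcsin(0.462791) = 27.57°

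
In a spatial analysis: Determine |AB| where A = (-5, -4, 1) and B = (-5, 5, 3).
d = √[(0)² + (9)² + (2)²] = √85 = 9.22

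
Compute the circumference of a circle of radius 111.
Circumference = 2 * pi * r
Circumference = 2 * pi * 111
Circumference = 697.43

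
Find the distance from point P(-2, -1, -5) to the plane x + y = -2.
d = |1(-2) + 1(-1) + 0(-5) - (-2)| / √(1² + 1² + 0²) = 1/√2 = 0.7071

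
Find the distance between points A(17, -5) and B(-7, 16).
Using the distance formula: d = sqrt((x₂-x₁)² + (y₂-y₁)²)
dx = (-7) - 17 = -24
dy = 16 - (-5) = 21
d = sqrt((-24)² + 21²) = sqrt(576 + 441) = sqrt(1017) = 31.89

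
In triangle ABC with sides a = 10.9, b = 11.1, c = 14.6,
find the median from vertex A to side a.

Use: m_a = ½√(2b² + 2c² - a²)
m_a = ½√(2·11.1² + 2·14.6² - 10.9²)
m_a = ½√(246.42 + 426.32 - 118.81) = ½√553.93 = 11.77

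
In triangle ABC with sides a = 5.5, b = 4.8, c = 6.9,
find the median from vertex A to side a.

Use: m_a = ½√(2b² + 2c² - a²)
m_a = ½√(2·4.8² + 2·6.9² - 5.5²)
m_a = ½√(46.08 + 95.22 - 30.25) = ½√111.05 = 5.269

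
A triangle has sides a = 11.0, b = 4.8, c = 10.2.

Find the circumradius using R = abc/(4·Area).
s = (a+b+c)/2 = 13
Area = √(s(s-a)(s-b)(s-c)) = √(13·2·8.2·2.8) = 24.4328
R = abc/(4·Area) = (11.0·4.8·10.2)/(4·24.4328) = 538.56/97.7312 = 5.511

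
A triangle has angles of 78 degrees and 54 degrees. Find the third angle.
Sum of angles in a triangle = 180 degrees
Third angle = 180 - 78 - 54
Third angle = 48 degrees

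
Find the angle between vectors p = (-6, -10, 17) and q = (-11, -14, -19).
p·q = -117, |p|² = 425, |q|² = 678
cos θ = -117/√288150 ≈ -0.218
θ ≈ 102.6°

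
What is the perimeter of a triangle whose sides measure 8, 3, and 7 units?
Perimeter = sum of all sides
Perimeter = 8 + 3 + 7
Perimeter = 18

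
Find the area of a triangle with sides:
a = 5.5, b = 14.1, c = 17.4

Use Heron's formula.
s = (a+b+c)/2 = (5.5+14.1+17.4)/2 = 18.5
A = √(s(s-a)(s-b)(s-c)) = √(18.5·13·4.4·1.1)
A = √1164.02 = 34.12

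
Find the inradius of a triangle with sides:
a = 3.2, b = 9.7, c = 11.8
s = (a+b+c)/2 = (3.2+9.7+11.8)/2 = 12.35
Area = √(s(s-a)(s-b)(s-c)) = √(12.35·9.15·2.65·0.55) = 12.8336
r = Area/s = 12.8336/12.35 = 1.039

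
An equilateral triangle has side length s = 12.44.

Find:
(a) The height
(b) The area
(a) Height h = s·√3/2 = 12.44·√3/2 = 10.77
(b) Area = (√3/4)·s² = (√3/4)·12.44² = (√3/4)·154.754 = 67.01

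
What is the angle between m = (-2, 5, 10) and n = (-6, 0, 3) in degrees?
m·n = 42, |m|² = 129, |n|² = 45
cos θ = 42/√5805 ≈ 0.5512
θ ≈ 56.55°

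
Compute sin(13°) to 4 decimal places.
sin(13 degrees) = 0.225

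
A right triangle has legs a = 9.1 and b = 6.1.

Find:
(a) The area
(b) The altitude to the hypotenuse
(a) Area = ½ab = ½·9.1·6.1 = 27.755
(b) Hypotenuse c = √(9.1² + 6.1²) = √120.02 = 10.9554
    Area = ½·c·h_c  →  h_c = 2·Area/c = 2·27.755/10.9554 = 5.067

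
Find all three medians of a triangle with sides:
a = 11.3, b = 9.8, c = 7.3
Using m_x = ½√(2y² + 2z² - x²):
m_a = ½√(2·9.8² + 2·7.3² - 11.3²) = ½√170.97 = 6.538
m_b = ½√(2·11.3² + 2·7.3² - 9.8²) = ½√265.92 = 8.154
m_c = ½√(2·11.3² + 2·9.8² - 7.3²) = ½√394.17 = 9.927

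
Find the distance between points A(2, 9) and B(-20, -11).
Using the distance formula: d = sqrt((x₂-x₁)² + (y₂-y₁)²)
dx = (-20) - 2 = -22
dy = (-11) - 9 = -20
d = sqrt((-22)² + (-20)²) = sqrt(484 + 400) = sqrt(884) = 29.73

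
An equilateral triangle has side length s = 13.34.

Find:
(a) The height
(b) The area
(a) Height h = s·√3/2 = 13.34·√3/2 = 11.55
(b) Area = (√3/4)·s² = (√3/4)·13.34² = (√3/4)·177.956 = 77.06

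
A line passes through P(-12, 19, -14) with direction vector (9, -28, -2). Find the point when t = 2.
P(2) = (-12 + 9(2), 19 + (-28)(2), -14 + (-2)(2)) = (6, -37, -18)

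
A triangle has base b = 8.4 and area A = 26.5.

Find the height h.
A = ½bh  →  h = 2A/b
h = 2·26.5/8.4 = 6.31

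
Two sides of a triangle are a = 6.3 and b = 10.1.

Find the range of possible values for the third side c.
By the triangle inequality: |a - b| < c < a + b
|6.3 - 10.1| < c < 6.3 + 10.1
3.8 < c < 16.4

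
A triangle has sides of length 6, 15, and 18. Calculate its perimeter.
Perimeter = sum of all sides
Perimeter = 6 + 15 + 18
Perimeter = 39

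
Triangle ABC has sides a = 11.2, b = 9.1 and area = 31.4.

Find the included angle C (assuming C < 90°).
Area = ½ab·sin(C)  →  sin(C) = 2·Area/(ab)
sin(C) = 2·31.4/(11.2·9.1) = 0.616170
C = arcsin(0.616170) = 38.04°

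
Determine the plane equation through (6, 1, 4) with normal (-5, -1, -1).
d = n·P = (-5)(6) + (-1)(1) + (-1)(4) = -35
Plane: -5x - y - z = -35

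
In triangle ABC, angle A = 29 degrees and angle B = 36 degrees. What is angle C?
Sum of angles in a triangle = 180 degrees
Third angle = 180 - 29 - 36
Third angle = 115 degrees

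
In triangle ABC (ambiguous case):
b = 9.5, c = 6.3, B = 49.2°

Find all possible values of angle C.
sin(C)/c = sin(B)/b  →  sin(C) = c·sin(B)/b = 6.3·sin(49.2°)/9.5 = 0.502007
C₁ = arcsin(0.502007) = 30.13°,  C₂ = 180° - C₁ = 149.87°
Check C₂: A = 180° - 49.2° - 149.87° = -19.07° ≤ 0, rejected
C = 30.13° (one solution)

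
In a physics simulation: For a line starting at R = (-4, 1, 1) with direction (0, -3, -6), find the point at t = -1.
P(-1) = (-4 + 0(-1), 1 + (-3)(-1), 1 + (-6)(-1)) = (-4, 4, 7)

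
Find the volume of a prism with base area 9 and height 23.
Volume = base area * height
Volume = 9 * 23
Volume = 207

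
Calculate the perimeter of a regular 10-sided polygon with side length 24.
Perimeter = number of sides * side length
Perimeter = 10 * 24
Perimeter = 240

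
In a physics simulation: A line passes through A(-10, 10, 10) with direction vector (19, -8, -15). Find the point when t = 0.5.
P(0.5) = (-10 + 19(0.5), 10 + (-8)(0.5), 10 + (-15)(0.5)) = (-0.5, 6, 2.5)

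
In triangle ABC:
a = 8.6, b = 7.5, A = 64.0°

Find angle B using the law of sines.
sin(B)/b = sin(A)/a
sin(B) = b·sin(A)/a = 7.5·sin(64.0°)/8.6 = 0.783832
B = arcsin(0.783832) = 51.61°  (b ≤ a, so B ≤ A and the acute solution is unique)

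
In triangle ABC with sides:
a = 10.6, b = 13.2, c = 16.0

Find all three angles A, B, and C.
By the law of cosines:
cos(A) = (b² + c² - a²)/(2bc) = 0.752557  →  A = 41.19°
cos(B) = (a² + c² - b²)/(2ac) = 0.572288  →  B = 55.09°
cos(C) = (a² + b² - c²)/(2ab) = 0.109348  →  C = 83.72°
Check: A + B + C = 180.0° ✓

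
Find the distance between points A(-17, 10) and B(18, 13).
Using the distance formula: d = sqrt((x₂-x₁)² + (y₂-y₁)²)
dx = 18 - (-17) = 35
dy = 13 - 10 = 3
d = sqrt(35² + 3²) = sqrt(1225 + 9) = sqrt(1234) = 35.13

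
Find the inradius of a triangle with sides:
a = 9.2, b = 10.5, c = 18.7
s = (a+b+c)/2 = (9.2+10.5+18.7)/2 = 19.2
Area = √(s(s-a)(s-b)(s-c)) = √(19.2·10·8.7·0.5) = 28.8998
r = Area/s = 28.8998/19.2 = 1.505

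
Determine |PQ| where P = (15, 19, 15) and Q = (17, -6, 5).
d = √[(2)² + (-25)² + (-10)²] = √729 = 27.0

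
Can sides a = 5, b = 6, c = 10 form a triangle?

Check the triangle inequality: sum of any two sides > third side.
Yes, triangle inequality satisfied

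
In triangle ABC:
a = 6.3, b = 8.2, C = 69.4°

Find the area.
Using A = ½ab·sin(C):
A = ½·6.3·8.2·sin(69.4°) = ½·51.66·0.936060 = 24.18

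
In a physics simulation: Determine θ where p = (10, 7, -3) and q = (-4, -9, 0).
p·q = -103, |p|² = 158, |q|² = 97
cos θ = -103/√15326 ≈ -0.832
θ ≈ 146.3°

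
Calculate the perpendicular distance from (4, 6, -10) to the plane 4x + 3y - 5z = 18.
d = |4(4) + 3(6) + (-5)(-10) - (18)| / √(4² + 3² + (-5)²) = 66/√50 = 9.334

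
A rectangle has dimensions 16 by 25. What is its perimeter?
Perimeter = 2 * (length + width)
Perimeter = 2 * (16 + 25)
Perimeter = 2 * 41
Perimeter = 82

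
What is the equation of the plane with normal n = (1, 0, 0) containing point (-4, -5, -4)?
d = n·P = (1)(-4) + (0)(-5) + (0)(-4) = -4
Plane: x = -4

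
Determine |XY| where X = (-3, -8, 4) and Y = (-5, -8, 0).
d = √[(-2)² + (0)² + (-4)²] = √20 = 4.472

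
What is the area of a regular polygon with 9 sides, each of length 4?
For a regular 9-gon with side length s = 4:
Apothem a = s / (2*tan(pi/9)) = 4 / (2*tan(pi/9)) ≈ 5.495
Perimeter P = 9 * 4 = 36
Area = (1/2) * P * a = (1/2) * 36 * 5.495 = 98.91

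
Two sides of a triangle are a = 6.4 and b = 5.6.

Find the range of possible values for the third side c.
By the triangle inequality: |a - b| < c < a + b
|6.4 - 5.6| < c < 6.4 + 5.6
0.8 < c < 12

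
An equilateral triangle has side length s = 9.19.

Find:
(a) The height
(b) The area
(a) Height h = s·√3/2 = 9.19·√3/2 = 7.959
(b) Area = (√3/4)·s² = (√3/4)·9.19² = (√3/4)·84.4561 = 36.57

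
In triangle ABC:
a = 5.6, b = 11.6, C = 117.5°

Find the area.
Using A = ½ab·sin(C):
A = ½·5.6·11.6·sin(117.5°) = ½·64.96·0.887011 = 28.81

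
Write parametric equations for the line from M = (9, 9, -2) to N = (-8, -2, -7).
Direction vector d = N - M = (-17, -11, -5)
x = 9 - 17t, y = 9 - 11t, z = -2 - 5t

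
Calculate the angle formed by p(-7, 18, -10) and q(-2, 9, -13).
p·q = 306, |p|² = 473, |q|² = 254
cos θ = 306/√120142 ≈ 0.8828
θ ≈ 28.02°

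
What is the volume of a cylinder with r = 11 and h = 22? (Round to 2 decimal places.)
Volume = pi * r² * h
Volume = pi * 11² * 22
Volume = pi * 121 * 22
Volume = pi * 2662
Volume = 8362.92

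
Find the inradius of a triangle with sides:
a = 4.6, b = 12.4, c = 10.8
s = (a+b+c)/2 = (4.6+12.4+10.8)/2 = 13.9
Area = √(s(s-a)(s-b)(s-c)) = √(13.9·9.3·1.5·3.1) = 24.5175
r = Area/s = 24.5175/13.9 = 1.764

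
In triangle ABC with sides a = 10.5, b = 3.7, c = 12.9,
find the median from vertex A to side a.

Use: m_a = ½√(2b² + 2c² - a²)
m_a = ½√(2·3.7² + 2·12.9² - 10.5²)
m_a = ½√(27.38 + 332.82 - 110.25) = ½√249.95 = 7.905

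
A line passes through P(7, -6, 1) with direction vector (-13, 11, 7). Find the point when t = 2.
P(2) = (7 + (-13)(2), -6 + 11(2), 1 + 7(2)) = (-19, 16, 15)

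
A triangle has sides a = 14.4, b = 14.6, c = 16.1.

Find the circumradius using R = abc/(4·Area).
s = (a+b+c)/2 = 22.55
Area = √(s(s-a)(s-b)(s-c)) = √(22.55·8.15·7.95·6.45) = 97.0768
R = abc/(4·Area) = (14.4·14.6·16.1)/(4·97.0768) = 3384.864/388.3072 = 8.717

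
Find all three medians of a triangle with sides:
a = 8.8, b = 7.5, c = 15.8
Using m_x = ½√(2y² + 2z² - x²):
m_a = ½√(2·7.5² + 2·15.8² - 8.8²) = ½√534.34 = 11.56
m_b = ½√(2·8.8² + 2·15.8² - 7.5²) = ½√597.91 = 12.23
m_c = ½√(2·8.8² + 2·7.5² - 15.8²) = ½√17.74 = 2.106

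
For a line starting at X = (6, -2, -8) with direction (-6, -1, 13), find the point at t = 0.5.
P(0.5) = (6 + (-6)(0.5), -2 + (-1)(0.5), -8 + 13(0.5)) = (3, -2.5, -1.5)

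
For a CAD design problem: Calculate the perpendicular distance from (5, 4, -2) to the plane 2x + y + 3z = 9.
d = |2(5) + 1(4) + 3(-2) - (9)| / √(2² + 1² + 3²) = 1/√14 = 0.2673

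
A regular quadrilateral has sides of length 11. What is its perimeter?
Perimeter = number of sides * side length
Perimeter = 4 * 11
Perimeter = 44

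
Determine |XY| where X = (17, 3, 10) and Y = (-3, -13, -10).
d = √[(-20)² + (-16)² + (-20)²] = √1056 = 32.5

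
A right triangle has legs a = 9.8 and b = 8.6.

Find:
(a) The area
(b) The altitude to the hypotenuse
(a) Area = ½ab = ½·9.8·8.6 = 42.14
(b) Hypotenuse c = √(9.8² + 8.6²) = √170 = 13.0384
    Area = ½·c·h_c  →  h_c = 2·Area/c = 2·42.14/13.0384 = 6.464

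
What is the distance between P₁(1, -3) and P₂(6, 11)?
Using the distance formula: d = sqrt((x₂-x₁)² + (y₂-y₁)²)
dx = 6 - 1 = 5
dy = 11 - (-3) = 14
d = sqrt(5² + 14²) = sqrt(25 + 196) = sqrt(221) = 14.87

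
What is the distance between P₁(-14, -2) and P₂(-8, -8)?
Using the distance formula: d = sqrt((x₂-x₁)² + (y₂-y₁)²)
dx = (-8) - (-14) = 6
dy = (-8) - (-2) = -6
d = sqrt(6² + (-6)²) = sqrt(36 + 36) = sqrt(72) = 8.49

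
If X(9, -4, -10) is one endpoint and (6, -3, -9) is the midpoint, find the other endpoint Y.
Y = (2×6 - 9, 2×(-3) - (-4), 2×(-9) - (-10)) = (3, -2, -8)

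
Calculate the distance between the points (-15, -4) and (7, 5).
Using the distance formula: d = sqrt((x₂-x₁)² + (y₂-y₁)²)
dx = 7 - (-15) = 22
dy = 5 - (-4) = 9
d = sqrt(22² + 9²) = sqrt(484 + 81) = sqrt(565) = 23.77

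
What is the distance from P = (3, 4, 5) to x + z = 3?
d = |1(3) + 0(4) + 1(5) - (3)| / √(1² + 0² + 1²) = 5/√2 = 3.536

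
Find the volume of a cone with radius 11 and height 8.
Volume = (1/3) * pi * r² * h
Volume = (1/3) * pi * 11² * 8
Volume = (1/3) * pi * 121 * 8
Volume = (1/3) * pi * 968
Volume = 1013.69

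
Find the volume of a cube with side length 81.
Volume = s³
Volume = 81³
Volume = 531441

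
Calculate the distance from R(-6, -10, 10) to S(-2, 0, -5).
d = √[(4)² + (10)² + (-15)²] = √341 = 18.47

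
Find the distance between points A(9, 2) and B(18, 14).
Using the distance formula: d = sqrt((x₂-x₁)² + (y₂-y₁)²)
dx = 18 - 9 = 9
dy = 14 - 2 = 12
d = sqrt(9² + 12²) = sqrt(81 + 144) = sqrt(225) = 15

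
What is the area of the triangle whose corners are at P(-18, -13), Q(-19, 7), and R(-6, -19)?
Using the coordinate formula: Area = (1/2)|x₁(y₂-y₃) + x₂(y₃-y₁) + x₃(y₁-y₂)|
Area = (1/2)|(-18)(7-(-19)) + (-19)((-19)-(-13)) + (-6)((-13)-7)|
Area = (1/2)|(-18)*26 + (-19)*(-6) + (-6)*(-20)|
Area = (1/2)|(-468) + 114 + 120|
Area = (1/2)*234 = 117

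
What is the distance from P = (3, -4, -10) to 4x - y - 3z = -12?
d = |4(3) + (-1)(-4) + (-3)(-10) - (-12)| / √(4² + (-1)² + (-3)²) = 58/√26 = 11.37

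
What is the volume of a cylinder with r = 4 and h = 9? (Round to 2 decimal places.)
Volume = pi * r² * h
Volume = pi * 4² * 9
Volume = pi * 16 * 9
Volume = pi * 144
Volume = 452.39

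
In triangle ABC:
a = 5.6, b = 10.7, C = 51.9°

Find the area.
Using A = ½ab·sin(C):
A = ½·5.6·10.7·sin(51.9°) = ½·59.92·0.786935 = 23.58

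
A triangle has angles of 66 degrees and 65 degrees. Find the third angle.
Sum of angles in a triangle = 180 degrees
Third angle = 180 - 66 - 65
Third angle = 49 degrees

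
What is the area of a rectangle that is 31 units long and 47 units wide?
Area = length * width
Area = 31 * 47
Area = 1457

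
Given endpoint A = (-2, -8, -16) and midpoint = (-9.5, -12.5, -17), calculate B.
B = (2×(-9.5) - (-2), 2×(-12.5) - (-8), 2×(-17) - (-16)) = (-17, -17, -18)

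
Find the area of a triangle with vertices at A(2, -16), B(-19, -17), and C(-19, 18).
Using the coordinate formula: Area = (1/2)|x₁(y₂-y₃) + x₂(y₃-y₁) + x₃(y₁-y₂)|
Area = (1/2)|2((-17)-18) + (-19)(18-(-16)) + (-19)((-16)-(-17))|
Area = (1/2)|2*(-35) + (-19)*34 + (-19)*1|
Area = (1/2)|(-70) + (-646) + (-19)|
Area = (1/2)*735 = 367.50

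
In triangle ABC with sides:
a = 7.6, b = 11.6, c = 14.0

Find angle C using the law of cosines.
cos(C) = (a² + b² - c²)/(2ab)
cos(C) = (7.6² + 11.6² - 14.0²)/(2·7.6·11.6) = -3.68/176.32 = -0.020871
C = arccos(-0.020871) = 91.2°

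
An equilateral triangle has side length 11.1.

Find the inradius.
For an equilateral triangle, r = s/(2√3) where s is the side.
r = 11.1/(2√3) = 11.1/3.464102 = 3.204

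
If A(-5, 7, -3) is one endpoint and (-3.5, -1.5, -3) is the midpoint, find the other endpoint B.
B = (2×(-3.5) - (-5), 2×(-1.5) - 7, 2×(-3) - (-3)) = (-2, -10, -3)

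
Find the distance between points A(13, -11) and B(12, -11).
Using the distance formula: d = sqrt((x₂-x₁)² + (y₂-y₁)²)
dx = 12 - 13 = -1
dy = (-11) - (-11) = 0
d = sqrt((-1)² + 0²) = sqrt(1 + 0) = sqrt(1) = 1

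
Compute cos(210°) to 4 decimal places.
cos(210 degrees) = -0.866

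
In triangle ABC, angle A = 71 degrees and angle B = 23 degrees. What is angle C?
Sum of angles in a triangle = 180 degrees
Third angle = 180 - 71 - 23
Third angle = 86 degrees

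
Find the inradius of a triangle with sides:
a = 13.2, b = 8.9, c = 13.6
s = (a+b+c)/2 = (13.2+8.9+13.6)/2 = 17.85
Area = √(s(s-a)(s-b)(s-c)) = √(17.85·4.65·8.95·4.25) = 56.189
r = Area/s = 56.189/17.85 = 3.148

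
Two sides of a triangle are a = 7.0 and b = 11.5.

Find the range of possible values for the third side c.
By the triangle inequality: |a - b| < c < a + b
|7.0 - 11.5| < c < 7.0 + 11.5
4.5 < c < 18.5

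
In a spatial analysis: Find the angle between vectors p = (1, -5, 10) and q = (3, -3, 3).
p·q = 48, |p|² = 126, |q|² = 27
cos θ = 48/√3402 ≈ 0.823
θ ≈ 34.62°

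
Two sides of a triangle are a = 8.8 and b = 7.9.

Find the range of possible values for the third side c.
By the triangle inequality: |a - b| < c < a + b
|8.8 - 7.9| < c < 8.8 + 7.9
0.9 < c < 16.7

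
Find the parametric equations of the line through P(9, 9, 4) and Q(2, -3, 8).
Direction vector d = Q - P = (-7, -12, 4)
x = 9 - 7t, y = 9 - 12t, z = 4 + 4t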